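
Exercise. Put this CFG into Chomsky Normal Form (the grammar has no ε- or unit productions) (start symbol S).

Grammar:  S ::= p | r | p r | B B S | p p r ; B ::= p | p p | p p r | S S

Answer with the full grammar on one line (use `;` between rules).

S ::= p | r | X1 X2 | B Y1 | X1 Y2; B ::= p | X1 X1 | X1 Y3 | S S; X1 ::= p; X2 ::= r; Y1 ::= B S; Y2 ::= X1 X2; Y3 ::= X1 X2

Introduce a nonterminal for each terminal appearing in a rule of length ≥ 2: X1 → p, X2 → r.
Binarize each right-hand side of length ≥ 3 by chaining fresh nonterminals (Y1, Y2, …): affected rules were S → B B S; S → X1 X1 X2; B → X1 X1 X2.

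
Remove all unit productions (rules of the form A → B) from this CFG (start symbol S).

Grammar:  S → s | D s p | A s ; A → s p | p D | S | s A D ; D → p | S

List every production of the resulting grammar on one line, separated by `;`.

S → s | D s p | A s; A → s | D s p | A s | s p | p D | s A D; D → s | D s p | A s | p

Unit pairs: A ⇒* {S}; D ⇒* {S}.
For each unit pair (A, B), copy every non-unit production of B to A, then drop all unit productions.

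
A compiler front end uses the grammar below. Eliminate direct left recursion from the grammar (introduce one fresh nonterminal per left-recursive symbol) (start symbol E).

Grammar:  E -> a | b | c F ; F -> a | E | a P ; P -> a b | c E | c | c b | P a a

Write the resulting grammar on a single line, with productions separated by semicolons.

Left recursion appears on P.
For P: α = {a a}, β = {a b, c E, c, c b}. Rewrite as P → β P' and P' → α P' | ε.

E -> a | b | c F; F -> a | E | a P; P -> a b P' | c E P' | c P' | c b P'; P' -> a a P' | eps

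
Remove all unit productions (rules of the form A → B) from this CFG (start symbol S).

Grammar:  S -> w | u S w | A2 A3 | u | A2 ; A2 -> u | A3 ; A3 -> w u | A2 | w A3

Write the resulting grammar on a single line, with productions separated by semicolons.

S -> u | w | u S w | A2 A3 | w u | w A3; A2 -> u | w u | w A3; A3 -> u | w u | w A3

Unit pairs: A2 ⇒* {A3}; A3 ⇒* {A2}; S ⇒* {A2, A3}.
For every A with A ⇒* B via unit rules, add B's non-unit alternatives to A; then delete every rule of the form X → Y.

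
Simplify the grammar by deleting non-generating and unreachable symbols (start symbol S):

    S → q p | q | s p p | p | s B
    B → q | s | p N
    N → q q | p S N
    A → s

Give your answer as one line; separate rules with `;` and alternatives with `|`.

Generating nonterminals: {A, B, N, S}.
Reachable from S after that: {B, N, S}.
Removed useless symbols: {A} and every production mentioning them.

S → q p | q | s p p | p | s B; B → q | s | p N; N → q q | p S N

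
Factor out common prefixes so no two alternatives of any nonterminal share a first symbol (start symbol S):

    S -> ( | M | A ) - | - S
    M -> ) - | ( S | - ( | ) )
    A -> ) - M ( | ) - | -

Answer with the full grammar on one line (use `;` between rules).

M has alternatives sharing prefix ')': factor to M → ) M' with M' → - | ).
A has alternatives sharing prefix ') -': factor to A → ) - A' with A' → M ( | ε.

S -> ( | M | A ) - | - S; M -> ( S | - ( | ) M'; A -> - | ) - A'; M' -> - | ); A' -> M ( | ε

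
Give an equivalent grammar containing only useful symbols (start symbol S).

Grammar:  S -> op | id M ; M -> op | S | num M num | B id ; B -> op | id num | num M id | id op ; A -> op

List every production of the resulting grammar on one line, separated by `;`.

Generating nonterminals: {A, B, M, S}.
Reachable from S after that: {B, M, S}.
Removed useless symbols: {A} and every production mentioning them.

S -> op | id M; M -> op | S | num M num | B id; B -> op | id num | num M id | id op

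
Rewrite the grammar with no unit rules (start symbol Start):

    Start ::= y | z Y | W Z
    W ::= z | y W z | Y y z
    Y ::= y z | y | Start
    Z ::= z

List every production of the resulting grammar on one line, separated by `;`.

Start ::= y | z Y | W Z; W ::= z | y W z | Y y z; Y ::= y | z Y | W Z | y z; Z ::= z

Unit pairs: Y ⇒* {Start}.
For every A with A ⇒* B via unit rules, add B's non-unit alternatives to A; then delete every rule of the form X → Y.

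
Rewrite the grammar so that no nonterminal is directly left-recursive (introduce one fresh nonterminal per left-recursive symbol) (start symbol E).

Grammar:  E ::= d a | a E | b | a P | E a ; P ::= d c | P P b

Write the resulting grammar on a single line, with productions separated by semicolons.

E ::= d a E' | a E E' | b E' | a P E'; P ::= d c P'; E' ::= a E' | ε; P' ::= P b P' | ε

Directly left-recursive nonterminals: E, P.
For E: α = {a}, β = {d a, a E, b, a P}. Rewrite as E → β E' and E' → α E' | ε.
For P: α = {P b}, β = {d c}. Rewrite as P → β P' and P' → α P' | ε.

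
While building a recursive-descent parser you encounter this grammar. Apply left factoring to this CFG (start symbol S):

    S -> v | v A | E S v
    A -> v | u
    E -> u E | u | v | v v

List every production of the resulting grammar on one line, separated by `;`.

S -> E S v | v S'; A -> v | u; E -> u E' | v E''; S' -> eps | A; E' -> E | eps; E'' -> eps | v

S has alternatives sharing prefix 'v': factor to S → v S' with S' → ε | A.
E has alternatives sharing prefix 'u': factor to E → u E' with E' → E | ε.
E has alternatives sharing prefix 'v': factor to E → v E'' with E'' → ε | v.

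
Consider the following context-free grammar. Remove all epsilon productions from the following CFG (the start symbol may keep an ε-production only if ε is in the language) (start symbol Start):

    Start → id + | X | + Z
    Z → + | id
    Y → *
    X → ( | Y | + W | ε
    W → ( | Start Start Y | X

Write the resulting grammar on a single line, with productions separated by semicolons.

Nullable set = {Start, W, X}.
ε ∈ L(G) since Start is nullable, so keep Start → ε.
Expand every rule over subsets of its nullable positions: X → + W gives + W | +. W → Start Start Y gives Start Start Y | Start Y | Y.

Start → id + | X | + Z | ε; Z → + | id; Y → *; X → ( | Y | + W | +; W → ( | Start Start Y | Start Y | Y | X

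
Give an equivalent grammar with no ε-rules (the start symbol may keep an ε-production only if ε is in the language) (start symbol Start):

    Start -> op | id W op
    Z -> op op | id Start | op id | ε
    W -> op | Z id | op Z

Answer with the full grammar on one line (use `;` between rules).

Nullable nonterminals: {Z}.
ε ∉ L(G), so no ε-production is kept.
Expand every rule over subsets of its nullable positions: W → Z id gives Z id | id.

Start -> op | id W op; Z -> op op | id Start | op id; W -> op | Z id | id | op Z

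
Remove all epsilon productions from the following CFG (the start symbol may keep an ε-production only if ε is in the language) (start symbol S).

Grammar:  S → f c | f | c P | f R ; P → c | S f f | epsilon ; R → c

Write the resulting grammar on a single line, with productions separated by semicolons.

S → f c | f | c P | c | f R; P → c | S f f; R → c

The nullable symbols are {P}.
ε ∉ L(G), so no ε-production is kept.
Add the nullable-subset variants: S → c P gives c P | c.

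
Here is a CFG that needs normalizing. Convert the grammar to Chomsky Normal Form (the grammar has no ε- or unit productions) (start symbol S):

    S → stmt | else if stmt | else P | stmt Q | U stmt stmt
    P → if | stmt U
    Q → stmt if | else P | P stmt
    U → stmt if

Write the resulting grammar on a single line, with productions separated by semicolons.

S → stmt | X1 Y1 | X1 P | X3 Q | U Y2; P → if | X3 U; Q → X3 X2 | X1 P | P X3; U → X3 X2; X1 → else; X2 → if; X3 → stmt; Y1 → X2 X3; Y2 → X3 X3

Introduce a nonterminal for each terminal appearing in a rule of length ≥ 2: X1 → else, X2 → if, X3 → stmt.
Binarize each right-hand side of length ≥ 3 by chaining fresh nonterminals (Y1, Y2, …): affected rules were S → X1 X2 X3; S → U X3 X3.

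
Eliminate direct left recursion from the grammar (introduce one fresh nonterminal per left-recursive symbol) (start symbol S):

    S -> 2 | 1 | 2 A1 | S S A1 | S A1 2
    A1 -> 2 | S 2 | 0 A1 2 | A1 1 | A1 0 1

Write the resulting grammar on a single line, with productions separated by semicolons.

S, A1 are directly left-recursive.
For S: α = {S A1, A1 2}, β = {2, 1, 2 A1}. Rewrite as S → β S' and S' → α S' | ε.
For A1: α = {1, 0 1}, β = {2, S 2, 0 A1 2}. Rewrite as A1 → β A1' and A1' → α A1' | ε.

S -> 2 S' | 1 S' | 2 A1 S'; A1 -> 2 A1' | S 2 A1' | 0 A1 2 A1'; S' -> S A1 S' | A1 2 S' | ε; A1' -> 1 A1' | 0 1 A1' | ε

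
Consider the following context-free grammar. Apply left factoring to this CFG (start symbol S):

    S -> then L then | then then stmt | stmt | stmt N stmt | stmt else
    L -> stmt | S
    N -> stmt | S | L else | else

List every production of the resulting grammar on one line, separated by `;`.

S -> stmt S' | then S''; L -> stmt | S; N -> stmt | S | L else | else; S' -> eps | N stmt | else; S'' -> L then | then stmt

S has alternatives sharing prefix 'stmt': factor to S → stmt S' with S' → ε | N stmt | else.
S has alternatives sharing prefix 'then': factor to S → then S'' with S'' → L then | then stmt.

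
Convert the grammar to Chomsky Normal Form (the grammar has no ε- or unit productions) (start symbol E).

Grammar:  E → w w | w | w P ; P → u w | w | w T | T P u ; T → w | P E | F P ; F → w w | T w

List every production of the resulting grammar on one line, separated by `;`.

E → X1 X1 | w | X1 P; P → X2 X1 | w | X1 T | T Y1; T → w | P E | F P; F → X1 X1 | T X1; X1 → w; X2 → u; Y1 → P X2

Introduce a nonterminal for each terminal appearing in a rule of length ≥ 2: X1 → w, X2 → u.
Binarize each right-hand side of length ≥ 3 by chaining fresh nonterminals (Y1, Y2, …): affected rules were P → T P X2.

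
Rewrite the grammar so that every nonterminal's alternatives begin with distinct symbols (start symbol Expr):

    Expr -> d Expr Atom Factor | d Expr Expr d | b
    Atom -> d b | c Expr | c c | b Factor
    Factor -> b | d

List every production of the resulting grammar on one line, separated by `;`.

Expr has alternatives sharing prefix 'd Expr': factor to Expr → d Expr Expr1 with Expr1 → Atom Factor | Expr d.
Atom has alternatives sharing prefix 'c': factor to Atom → c Atom1 with Atom1 → Expr | c.

Expr -> b | d Expr Expr1; Atom -> d b | b Factor | c Atom1; Factor -> b | d; Expr1 -> Atom Factor | Expr d; Atom1 -> Expr | c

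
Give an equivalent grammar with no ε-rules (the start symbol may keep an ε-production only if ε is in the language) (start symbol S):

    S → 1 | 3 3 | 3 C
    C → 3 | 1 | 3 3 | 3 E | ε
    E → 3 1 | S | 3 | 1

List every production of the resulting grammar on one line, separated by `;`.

S → 1 | 3 3 | 3 C | 3; C → 3 | 1 | 3 3 | 3 E; E → 3 1 | S | 3 | 1

Nullable set = {C}.
ε ∉ L(G), so no ε-production is kept.
Expand every rule over subsets of its nullable positions: S → 3 C gives 3 C | 3.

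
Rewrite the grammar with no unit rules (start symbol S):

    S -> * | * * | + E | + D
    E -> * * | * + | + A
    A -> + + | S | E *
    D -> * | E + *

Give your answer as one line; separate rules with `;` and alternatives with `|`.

Unit pairs: A ⇒* {S}.
For each unit pair (A, B), copy every non-unit production of B to A, then drop all unit productions.

S -> * | * * | + E | + D; E -> * * | * + | + A; A -> * | * * | + E | + D | + + | E *; D -> * | E + *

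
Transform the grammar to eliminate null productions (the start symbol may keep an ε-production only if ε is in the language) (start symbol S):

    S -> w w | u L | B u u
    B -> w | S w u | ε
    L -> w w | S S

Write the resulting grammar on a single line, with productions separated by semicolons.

S -> w w | u L | B u u | u u; B -> w | S w u; L -> w w | S S

The nullable symbols are {B}.
ε ∉ L(G), so no ε-production is kept.
Expand every rule over subsets of its nullable positions: S → B u u gives B u u | u u.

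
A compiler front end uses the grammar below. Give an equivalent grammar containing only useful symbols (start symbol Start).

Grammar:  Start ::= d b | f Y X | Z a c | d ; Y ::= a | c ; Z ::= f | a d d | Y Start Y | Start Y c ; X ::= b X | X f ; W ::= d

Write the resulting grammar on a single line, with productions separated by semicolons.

Generating nonterminals: {Start, W, Y, Z}.
Reachable from Start after that: {Start, Y, Z}.
Removed useless symbols: {W, X} and every production mentioning them.

Start ::= d b | Z a c | d; Y ::= a | c; Z ::= f | a d d | Y Start Y | Start Y c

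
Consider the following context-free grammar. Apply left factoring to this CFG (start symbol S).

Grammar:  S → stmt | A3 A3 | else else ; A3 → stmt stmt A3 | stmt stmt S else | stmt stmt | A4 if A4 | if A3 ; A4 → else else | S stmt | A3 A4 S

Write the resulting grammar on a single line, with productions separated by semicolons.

S → stmt | A3 A3 | else else; A3 → A4 if A4 | if A3 | stmt stmt A3'; A4 → else else | S stmt | A3 A4 S; A3' → A3 | S else | ε

A3 has alternatives sharing prefix 'stmt stmt': factor to A3 → stmt stmt A3' with A3' → A3 | S else | ε.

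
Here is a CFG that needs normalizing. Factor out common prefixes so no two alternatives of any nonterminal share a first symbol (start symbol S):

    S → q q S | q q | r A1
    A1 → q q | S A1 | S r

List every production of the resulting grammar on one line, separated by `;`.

S has alternatives sharing prefix 'q q': factor to S → q q S' with S' → S | ε.
A1 has alternatives sharing prefix 'S': factor to A1 → S A1' with A1' → A1 | r.

S → r A1 | q q S'; A1 → q q | S A1'; S' → S | ε; A1' → A1 | r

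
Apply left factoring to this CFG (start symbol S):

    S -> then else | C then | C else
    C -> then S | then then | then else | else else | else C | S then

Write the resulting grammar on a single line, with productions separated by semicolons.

S has alternatives sharing prefix 'C': factor to S → C S' with S' → then | else.
C has alternatives sharing prefix 'then': factor to C → then C' with C' → S | then | else.
C has alternatives sharing prefix 'else': factor to C → else C'' with C'' → else | C.

S -> then else | C S'; C -> S then | then C' | else C''; S' -> then | else; C' -> S | then | else; C'' -> else | C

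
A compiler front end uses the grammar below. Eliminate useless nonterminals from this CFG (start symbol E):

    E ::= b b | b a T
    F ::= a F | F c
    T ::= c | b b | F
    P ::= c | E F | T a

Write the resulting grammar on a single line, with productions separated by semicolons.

Generating nonterminals: {E, P, T}.
Reachable from E after that: {E, T}.
Removed useless symbols: {F, P} and every production mentioning them.

E ::= b b | b a T; T ::= c | b b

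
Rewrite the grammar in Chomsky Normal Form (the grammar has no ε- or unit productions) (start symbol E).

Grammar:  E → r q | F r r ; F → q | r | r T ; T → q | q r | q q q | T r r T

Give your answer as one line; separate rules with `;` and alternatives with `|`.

Introduce a nonterminal for each terminal appearing in a rule of length ≥ 2: X1 → r, X2 → q.
Binarize each right-hand side of length ≥ 3 by chaining fresh nonterminals (Y1, Y2, …): affected rules were E → F X1 X1; T → X2 X2 X2; T → T X1 X1 T.

E → X1 X2 | F Y1; F → q | r | X1 T; T → q | X2 X1 | X2 Y2 | T Y3; X1 → r; X2 → q; Y1 → X1 X1; Y2 → X2 X2; Y3 → X1 Y4; Y4 → X1 T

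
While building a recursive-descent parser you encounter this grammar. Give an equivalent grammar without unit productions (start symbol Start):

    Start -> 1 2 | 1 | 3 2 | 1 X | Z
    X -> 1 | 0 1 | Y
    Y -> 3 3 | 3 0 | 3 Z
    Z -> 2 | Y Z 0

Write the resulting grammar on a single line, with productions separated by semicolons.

Start -> 2 | Y Z 0 | 1 2 | 1 | 3 2 | 1 X; X -> 1 | 0 1 | 3 3 | 3 0 | 3 Z; Y -> 3 3 | 3 0 | 3 Z; Z -> 2 | Y Z 0

Unit pairs: Start ⇒* {Z}; X ⇒* {Y}.
Replace each nonterminal's rules with the union of the non-unit rules of every nonterminal it unit-derives.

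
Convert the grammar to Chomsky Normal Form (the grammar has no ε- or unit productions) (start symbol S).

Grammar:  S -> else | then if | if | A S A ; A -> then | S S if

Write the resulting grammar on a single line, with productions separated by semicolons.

Introduce a nonterminal for each terminal appearing in a rule of length ≥ 2: X1 → then, X2 → if.
Binarize each right-hand side of length ≥ 3 by chaining fresh nonterminals (Y1, Y2, …): affected rules were S → A S A; A → S S X2.

S -> else | X1 X2 | if | A Y1; A -> then | S Y2; X1 -> then; X2 -> if; Y1 -> S A; Y2 -> S X2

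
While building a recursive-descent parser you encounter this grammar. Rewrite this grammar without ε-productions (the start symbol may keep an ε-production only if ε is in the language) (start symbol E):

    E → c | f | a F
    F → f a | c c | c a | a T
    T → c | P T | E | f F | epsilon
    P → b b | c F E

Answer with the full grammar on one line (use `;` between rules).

E → c | f | a F; F → f a | c c | c a | a T | a; T → c | P T | P | E | f F; P → b b | c F E

Nullable nonterminals: {T}.
ε ∉ L(G), so no ε-production is kept.
Expand every rule over subsets of its nullable positions: F → a T gives a T | a. T → P T gives P T | P.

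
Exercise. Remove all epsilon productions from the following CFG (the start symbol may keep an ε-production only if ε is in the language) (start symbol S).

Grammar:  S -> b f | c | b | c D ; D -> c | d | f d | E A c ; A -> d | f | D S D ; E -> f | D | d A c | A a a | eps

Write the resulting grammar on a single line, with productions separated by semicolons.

S -> b f | c | b | c D; D -> c | d | f d | E A c | A c; A -> d | f | D S D; E -> f | D | d A c | A a a

Nullable set = {E}.
ε ∉ L(G), so no ε-production is kept.
For each production, add variants omitting each subset of nullable occurrences: D → E A c gives E A c | A c.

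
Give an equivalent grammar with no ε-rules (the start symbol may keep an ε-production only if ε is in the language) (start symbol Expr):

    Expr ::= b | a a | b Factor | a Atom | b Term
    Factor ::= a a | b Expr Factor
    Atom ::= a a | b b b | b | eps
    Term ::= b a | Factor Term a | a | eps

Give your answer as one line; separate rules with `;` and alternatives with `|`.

Expr ::= b | a a | b Factor | a Atom | a | b Term; Factor ::= a a | b Expr Factor; Atom ::= a a | b b b | b; Term ::= b a | Factor Term a | Factor a | a

The nullable symbols are {Atom, Term}.
ε ∉ L(G), so no ε-production is kept.
Add the nullable-subset variants: Expr → a Atom gives a Atom | a. Term → Factor Term a gives Factor Term a | Factor a.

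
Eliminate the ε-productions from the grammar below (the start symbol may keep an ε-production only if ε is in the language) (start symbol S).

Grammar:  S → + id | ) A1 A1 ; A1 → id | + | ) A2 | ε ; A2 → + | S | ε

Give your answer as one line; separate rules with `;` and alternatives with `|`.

S → + id | ) A1 A1 | ) A1 | ); A1 → id | + | ) A2 | ); A2 → + | S

Nullable set = {A1, A2}.
ε ∉ L(G), so no ε-production is kept.
Add the nullable-subset variants: S → ) A1 A1 gives ) A1 A1 | ) A1 | ). A1 → ) A2 gives ) A2 | ).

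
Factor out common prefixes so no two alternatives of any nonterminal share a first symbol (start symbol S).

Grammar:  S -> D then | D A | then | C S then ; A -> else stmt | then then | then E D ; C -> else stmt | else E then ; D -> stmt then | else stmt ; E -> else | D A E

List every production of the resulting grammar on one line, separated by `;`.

S has alternatives sharing prefix 'D': factor to S → D S' with S' → then | A.
A has alternatives sharing prefix 'then': factor to A → then A' with A' → then | E D.
C has alternatives sharing prefix 'else': factor to C → else C' with C' → stmt | E then.

S -> then | C S then | D S'; A -> else stmt | then A'; C -> else C'; D -> stmt then | else stmt; E -> else | D A E; S' -> then | A; A' -> then | E D; C' -> stmt | E then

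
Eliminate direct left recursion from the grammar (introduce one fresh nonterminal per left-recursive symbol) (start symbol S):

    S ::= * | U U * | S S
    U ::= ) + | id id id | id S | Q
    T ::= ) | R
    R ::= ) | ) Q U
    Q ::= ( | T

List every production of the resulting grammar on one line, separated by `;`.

S ::= * S' | U U * S'; U ::= ) + | id id id | id S | Q; T ::= ) | R; R ::= ) | ) Q U; Q ::= ( | T; S' ::= S S' | ε

Left recursion appears on S.
For S: α = {S}, β = {*, U U *}. Rewrite as S → β S' and S' → α S' | ε.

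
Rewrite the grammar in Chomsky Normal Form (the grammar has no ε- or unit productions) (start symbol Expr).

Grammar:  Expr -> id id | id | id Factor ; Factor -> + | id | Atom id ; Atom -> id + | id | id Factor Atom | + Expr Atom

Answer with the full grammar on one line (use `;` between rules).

Expr -> X1 X1 | id | X1 Factor; Factor -> + | id | Atom X1; Atom -> X1 X2 | id | X1 Y1 | X2 Y2; X1 -> id; X2 -> +; Y1 -> Factor Atom; Y2 -> Expr Atom

Introduce a nonterminal for each terminal appearing in a rule of length ≥ 2: X1 → id, X2 → +.
Binarize each right-hand side of length ≥ 3 by chaining fresh nonterminals (Y1, Y2, …): affected rules were Atom → X1 Factor Atom; Atom → X2 Expr Atom.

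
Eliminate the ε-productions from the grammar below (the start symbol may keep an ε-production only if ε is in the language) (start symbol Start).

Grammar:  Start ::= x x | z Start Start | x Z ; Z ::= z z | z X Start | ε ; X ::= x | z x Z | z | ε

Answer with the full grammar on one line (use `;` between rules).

Nullable set = {X, Z}.
ε ∉ L(G), so no ε-production is kept.
Add the nullable-subset variants: Start → x Z gives x Z | x. Z → z X Start gives z X Start | z Start. X → z x Z gives z x Z | z x.

Start ::= x x | z Start Start | x Z | x; Z ::= z z | z X Start | z Start; X ::= x | z x Z | z x | z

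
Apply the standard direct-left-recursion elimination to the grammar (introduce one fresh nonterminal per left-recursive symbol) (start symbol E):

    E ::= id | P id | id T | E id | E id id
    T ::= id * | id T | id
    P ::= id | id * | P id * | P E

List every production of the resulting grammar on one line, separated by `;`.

E ::= id E' | P id E' | id T E'; T ::= id * | id T | id; P ::= id P' | id * P'; E' ::= id E' | id id E' | ε; P' ::= id * P' | E P' | ε

Left recursion appears on E, P.
For E: α = {id, id id}, β = {id, P id, id T}. Rewrite as E → β E' and E' → α E' | ε.
For P: α = {id *, E}, β = {id, id *}. Rewrite as P → β P' and P' → α P' | ε.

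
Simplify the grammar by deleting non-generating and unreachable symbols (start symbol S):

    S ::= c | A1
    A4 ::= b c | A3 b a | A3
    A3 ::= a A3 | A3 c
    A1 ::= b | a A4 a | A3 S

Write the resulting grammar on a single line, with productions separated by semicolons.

S ::= c | A1; A4 ::= b c; A1 ::= b | a A4 a

Generating nonterminals: {A1, A4, S}.
Reachable from S after that: {A1, A4, S}.
Removed useless symbols: {A3} and every production mentioning them.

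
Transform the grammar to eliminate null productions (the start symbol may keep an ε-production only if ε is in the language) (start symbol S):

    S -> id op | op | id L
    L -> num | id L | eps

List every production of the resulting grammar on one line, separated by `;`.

Nullable nonterminals: {L}.
ε ∉ L(G), so no ε-production is kept.
Add the nullable-subset variants: S → id L gives id L | id. L → id L gives id L | id.

S -> id op | op | id L | id; L -> num | id L | id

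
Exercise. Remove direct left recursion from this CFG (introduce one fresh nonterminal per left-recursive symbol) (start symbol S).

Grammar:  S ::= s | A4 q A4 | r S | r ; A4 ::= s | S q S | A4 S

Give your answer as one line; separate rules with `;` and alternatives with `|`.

A4 is directly left-recursive.
For A4: α = {S}, β = {s, S q S}. Rewrite as A4 → β A4' and A4' → α A4' | ε.

S ::= s | A4 q A4 | r S | r; A4 ::= s A4' | S q S A4'; A4' ::= S A4' | ε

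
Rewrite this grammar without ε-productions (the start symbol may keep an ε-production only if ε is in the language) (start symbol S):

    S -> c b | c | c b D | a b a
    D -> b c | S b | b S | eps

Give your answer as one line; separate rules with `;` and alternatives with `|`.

S -> c b | c | c b D | a b a; D -> b c | S b | b S

Nullable set = {D}.
ε ∉ L(G), so no ε-production is kept.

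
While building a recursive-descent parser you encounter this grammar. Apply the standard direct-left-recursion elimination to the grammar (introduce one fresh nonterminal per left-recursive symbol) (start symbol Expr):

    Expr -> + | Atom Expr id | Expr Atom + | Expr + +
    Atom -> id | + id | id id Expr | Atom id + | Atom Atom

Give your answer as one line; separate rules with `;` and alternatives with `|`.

Expr -> + Expr1 | Atom Expr id Expr1; Atom -> id Atom1 | + id Atom1 | id id Expr Atom1; Expr1 -> Atom + Expr1 | + + Expr1 | ε; Atom1 -> id + Atom1 | Atom Atom1 | ε

Left recursion appears on Expr, Atom.
For Expr: α = {Atom +, + +}, β = {+, Atom Expr id}. Rewrite as Expr → β Expr1 and Expr1 → α Expr1 | ε.
For Atom: α = {id +, Atom}, β = {id, + id, id id Expr}. Rewrite as Atom → β Atom1 and Atom1 → α Atom1 | ε.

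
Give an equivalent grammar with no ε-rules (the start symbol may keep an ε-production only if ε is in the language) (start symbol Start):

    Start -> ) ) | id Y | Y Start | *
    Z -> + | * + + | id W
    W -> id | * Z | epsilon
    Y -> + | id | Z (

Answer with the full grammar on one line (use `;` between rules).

Start -> ) ) | id Y | Y Start | *; Z -> + | * + + | id W | id; W -> id | * Z; Y -> + | id | Z (

Nullable nonterminals: {W}.
ε ∉ L(G), so no ε-production is kept.
Add the nullable-subset variants: Z → id W gives id W | id.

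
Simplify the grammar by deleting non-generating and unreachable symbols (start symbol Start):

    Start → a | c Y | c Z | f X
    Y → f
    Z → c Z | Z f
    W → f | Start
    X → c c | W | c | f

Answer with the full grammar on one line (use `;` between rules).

Start → a | c Y | f X; Y → f; W → f | Start; X → c c | W | c | f

Generating nonterminals: {Start, W, X, Y}.
Reachable from Start after that: {Start, W, X, Y}.
Removed useless symbols: {Z} and every production mentioning them.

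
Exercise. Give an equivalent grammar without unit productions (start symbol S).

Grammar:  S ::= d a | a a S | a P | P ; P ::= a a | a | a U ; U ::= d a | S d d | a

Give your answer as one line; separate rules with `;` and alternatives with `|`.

Unit pairs: S ⇒* {P}.
For each unit pair (A, B), copy every non-unit production of B to A, then drop all unit productions.

S ::= d a | a a S | a P | a a | a | a U; P ::= a a | a | a U; U ::= d a | S d d | a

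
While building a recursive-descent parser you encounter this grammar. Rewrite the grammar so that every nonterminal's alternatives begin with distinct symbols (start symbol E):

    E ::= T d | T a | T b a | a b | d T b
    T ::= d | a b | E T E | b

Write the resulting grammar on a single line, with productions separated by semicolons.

E ::= a b | d T b | T E'; T ::= d | a b | E T E | b; E' ::= d | a | b a

E has alternatives sharing prefix 'T': factor to E → T E' with E' → d | a | b a.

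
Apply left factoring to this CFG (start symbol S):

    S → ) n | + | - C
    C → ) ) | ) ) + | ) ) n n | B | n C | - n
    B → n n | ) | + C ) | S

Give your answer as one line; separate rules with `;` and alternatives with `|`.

S → ) n | + | - C; C → B | n C | - n | ) ) C'; B → n n | ) | + C ) | S; C' → epsilon | + | n n

C has alternatives sharing prefix ') )': factor to C → ) ) C' with C' → ε | + | n n.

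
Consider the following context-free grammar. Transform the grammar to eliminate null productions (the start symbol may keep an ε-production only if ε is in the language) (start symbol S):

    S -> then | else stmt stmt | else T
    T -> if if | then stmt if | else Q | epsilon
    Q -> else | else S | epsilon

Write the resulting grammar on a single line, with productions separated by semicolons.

Nullable set = {Q, T}.
ε ∉ L(G), so no ε-production is kept.
Expand every rule over subsets of its nullable positions: S → else T gives else T | else. T → else Q gives else Q | else.

S -> then | else stmt stmt | else T | else; T -> if if | then stmt if | else Q | else; Q -> else | else S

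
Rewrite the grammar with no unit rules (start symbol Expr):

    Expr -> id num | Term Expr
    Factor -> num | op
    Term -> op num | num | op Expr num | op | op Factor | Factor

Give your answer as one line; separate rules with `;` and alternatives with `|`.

Expr -> id num | Term Expr; Factor -> num | op; Term -> op num | num | op Expr num | op | op Factor

Unit pairs: Term ⇒* {Factor}.
For every A with A ⇒* B via unit rules, add B's non-unit alternatives to A; then delete every rule of the form X → Y.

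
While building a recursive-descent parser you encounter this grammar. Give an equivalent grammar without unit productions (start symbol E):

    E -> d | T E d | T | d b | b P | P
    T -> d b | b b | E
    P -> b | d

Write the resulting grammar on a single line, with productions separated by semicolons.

E -> d | T E d | d b | b P | b | b b; T -> d | T E d | d b | b P | b | b b; P -> b | d

Unit pairs: E ⇒* {P, T}; T ⇒* {E, P}.
For every A with A ⇒* B via unit rules, add B's non-unit alternatives to A; then delete every rule of the form X → Y.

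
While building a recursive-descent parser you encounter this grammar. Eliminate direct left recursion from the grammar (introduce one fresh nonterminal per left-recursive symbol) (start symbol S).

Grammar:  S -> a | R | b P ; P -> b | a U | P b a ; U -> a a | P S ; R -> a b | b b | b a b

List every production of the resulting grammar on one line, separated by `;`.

S -> a | R | b P; P -> b P' | a U P'; U -> a a | P S; R -> a b | b b | b a b; P' -> b a P' | ε

P is directly left-recursive.
For P: α = {b a}, β = {b, a U}. Rewrite as P → β P' and P' → α P' | ε.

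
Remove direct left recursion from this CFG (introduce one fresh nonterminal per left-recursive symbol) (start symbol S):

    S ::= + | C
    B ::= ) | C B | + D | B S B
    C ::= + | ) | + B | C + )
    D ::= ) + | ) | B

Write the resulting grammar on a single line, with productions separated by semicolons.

B, C are directly left-recursive.
For B: α = {S B}, β = {), C B, + D}. Rewrite as B → β B' and B' → α B' | ε.
For C: α = {+ )}, β = {+, ), + B}. Rewrite as C → β C' and C' → α C' | ε.

S ::= + | C; B ::= ) B' | C B B' | + D B'; C ::= + C' | ) C' | + B C'; D ::= ) + | ) | B; B' ::= S B B' | epsilon; C' ::= + ) C' | epsilon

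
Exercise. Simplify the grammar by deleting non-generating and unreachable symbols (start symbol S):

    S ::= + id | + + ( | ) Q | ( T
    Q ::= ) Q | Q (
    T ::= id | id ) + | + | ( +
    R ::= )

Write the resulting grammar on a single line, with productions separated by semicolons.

Generating nonterminals: {R, S, T}.
Reachable from S after that: {S, T}.
Removed useless symbols: {Q, R} and every production mentioning them.

S ::= + id | + + ( | ( T; T ::= id | id ) + | + | ( +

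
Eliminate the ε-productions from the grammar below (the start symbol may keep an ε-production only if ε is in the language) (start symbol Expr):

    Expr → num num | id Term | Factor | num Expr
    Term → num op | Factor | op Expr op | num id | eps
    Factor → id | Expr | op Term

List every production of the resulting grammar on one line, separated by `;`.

Expr → num num | id Term | id | Factor | num Expr; Term → num op | Factor | op Expr op | num id; Factor → id | Expr | op Term | op

The nullable symbols are {Term}.
ε ∉ L(G), so no ε-production is kept.
Expand every rule over subsets of its nullable positions: Expr → id Term gives id Term | id. Factor → op Term gives op Term | op.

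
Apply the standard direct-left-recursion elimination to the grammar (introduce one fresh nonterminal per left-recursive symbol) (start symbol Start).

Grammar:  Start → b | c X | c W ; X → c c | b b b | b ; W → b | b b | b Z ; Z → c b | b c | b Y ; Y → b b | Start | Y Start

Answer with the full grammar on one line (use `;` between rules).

Start → b | c X | c W; X → c c | b b b | b; W → b | b b | b Z; Z → c b | b c | b Y; Y → b b Y1 | Start Y1; Y1 → Start Y1 | ε

Directly left-recursive nonterminal: Y.
For Y: α = {Start}, β = {b b, Start}. Rewrite as Y → β Y1 and Y1 → α Y1 | ε.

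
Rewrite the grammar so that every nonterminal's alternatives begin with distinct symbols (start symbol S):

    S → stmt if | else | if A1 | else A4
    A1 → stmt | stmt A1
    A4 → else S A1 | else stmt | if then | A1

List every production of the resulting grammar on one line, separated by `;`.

S has alternatives sharing prefix 'else': factor to S → else S' with S' → ε | A4.
A1 has alternatives sharing prefix 'stmt': factor to A1 → stmt A1' with A1' → ε | A1.
A4 has alternatives sharing prefix 'else': factor to A4 → else A4' with A4' → S A1 | stmt.

S → stmt if | if A1 | else S'; A1 → stmt A1'; A4 → if then | A1 | else A4'; S' → ε | A4; A1' → ε | A1; A4' → S A1 | stmt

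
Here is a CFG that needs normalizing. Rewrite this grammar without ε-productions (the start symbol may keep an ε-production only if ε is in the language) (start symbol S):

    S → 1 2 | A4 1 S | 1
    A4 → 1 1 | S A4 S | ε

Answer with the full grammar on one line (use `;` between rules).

S → 1 2 | A4 1 S | 1 S | 1; A4 → 1 1 | S A4 S | S S

Nullable set = {A4}.
ε ∉ L(G), so no ε-production is kept.
For each production, add variants omitting each subset of nullable occurrences: S → A4 1 S gives A4 1 S | 1 S. A4 → S A4 S gives S A4 S | S S.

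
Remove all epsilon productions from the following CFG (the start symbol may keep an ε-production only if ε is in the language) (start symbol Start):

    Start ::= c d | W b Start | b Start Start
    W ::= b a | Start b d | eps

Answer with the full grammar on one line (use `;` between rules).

Nullable nonterminals: {W}.
ε ∉ L(G), so no ε-production is kept.
Expand every rule over subsets of its nullable positions: Start → W b Start gives W b Start | b Start.

Start ::= c d | W b Start | b Start | b Start Start; W ::= b a | Start b d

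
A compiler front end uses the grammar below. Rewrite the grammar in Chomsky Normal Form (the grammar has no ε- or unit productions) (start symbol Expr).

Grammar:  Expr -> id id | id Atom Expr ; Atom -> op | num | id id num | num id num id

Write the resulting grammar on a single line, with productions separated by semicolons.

Introduce a nonterminal for each terminal appearing in a rule of length ≥ 2: X1 → id, X2 → num.
Binarize each right-hand side of length ≥ 3 by chaining fresh nonterminals (Y1, Y2, …): affected rules were Expr → X1 Atom Expr; Atom → X1 X1 X2; Atom → X2 X1 X2 X1.

Expr -> X1 X1 | X1 Y1; Atom -> op | num | X1 Y2 | X2 Y3; X1 -> id; X2 -> num; Y1 -> Atom Expr; Y2 -> X1 X2; Y3 -> X1 Y4; Y4 -> X2 X1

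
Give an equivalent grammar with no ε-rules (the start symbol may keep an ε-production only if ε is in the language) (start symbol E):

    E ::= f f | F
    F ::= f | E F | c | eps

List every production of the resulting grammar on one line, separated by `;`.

E ::= f f | F | eps; F ::= f | E F | E | c

Nullable nonterminals: {E, F}.
ε ∈ L(G) since E is nullable, so keep E → ε.
Expand every rule over subsets of its nullable positions: F → E F gives E F | E.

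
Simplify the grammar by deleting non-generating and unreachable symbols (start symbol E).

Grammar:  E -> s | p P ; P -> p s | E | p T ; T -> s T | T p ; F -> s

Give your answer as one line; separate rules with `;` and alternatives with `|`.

Generating nonterminals: {E, F, P}.
Reachable from E after that: {E, P}.
Removed useless symbols: {F, T} and every production mentioning them.

E -> s | p P; P -> p s | E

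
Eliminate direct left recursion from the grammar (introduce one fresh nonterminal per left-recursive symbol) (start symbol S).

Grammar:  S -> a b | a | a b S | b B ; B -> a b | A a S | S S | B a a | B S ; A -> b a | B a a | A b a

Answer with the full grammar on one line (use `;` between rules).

S -> a b | a | a b S | b B; B -> a b B' | A a S B' | S S B'; A -> b a A' | B a a A'; B' -> a a B' | S B' | ε; A' -> b a A' | ε

Left recursion appears on B, A.
For B: α = {a a, S}, β = {a b, A a S, S S}. Rewrite as B → β B' and B' → α B' | ε.
For A: α = {b a}, β = {b a, B a a}. Rewrite as A → β A' and A' → α A' | ε.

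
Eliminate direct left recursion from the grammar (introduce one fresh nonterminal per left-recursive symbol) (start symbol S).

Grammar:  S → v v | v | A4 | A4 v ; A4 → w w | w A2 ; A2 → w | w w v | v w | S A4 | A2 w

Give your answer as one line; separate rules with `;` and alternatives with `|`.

Directly left-recursive nonterminal: A2.
For A2: α = {w}, β = {w, w w v, v w, S A4}. Rewrite as A2 → β A2' and A2' → α A2' | ε.

S → v v | v | A4 | A4 v; A4 → w w | w A2; A2 → w A2' | w w v A2' | v w A2' | S A4 A2'; A2' → w A2' | eps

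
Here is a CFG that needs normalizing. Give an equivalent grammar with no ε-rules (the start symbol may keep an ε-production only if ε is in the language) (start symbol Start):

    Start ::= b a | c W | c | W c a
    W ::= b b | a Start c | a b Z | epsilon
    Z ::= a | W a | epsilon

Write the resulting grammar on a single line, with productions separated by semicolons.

Start ::= b a | c W | c | W c a | c a; W ::= b b | a Start c | a b Z | a b; Z ::= a | W a

The nullable symbols are {W, Z}.
ε ∉ L(G), so no ε-production is kept.
Add the nullable-subset variants: Start → c W gives c W | c. Start → W c a gives W c a | c a. W → a b Z gives a b Z | a b.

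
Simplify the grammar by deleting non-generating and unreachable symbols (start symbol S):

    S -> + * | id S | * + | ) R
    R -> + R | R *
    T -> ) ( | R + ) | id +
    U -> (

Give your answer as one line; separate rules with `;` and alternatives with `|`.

Generating nonterminals: {S, T, U}.
Reachable from S after that: {S}.
Removed useless symbols: {R, T, U} and every production mentioning them.

S -> + * | id S | * +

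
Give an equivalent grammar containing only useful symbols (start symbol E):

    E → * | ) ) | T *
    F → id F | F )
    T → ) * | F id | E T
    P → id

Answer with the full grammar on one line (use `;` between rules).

E → * | ) ) | T *; T → ) * | E T

Generating nonterminals: {E, P, T}.
Reachable from E after that: {E, T}.
Removed useless symbols: {F, P} and every production mentioning them.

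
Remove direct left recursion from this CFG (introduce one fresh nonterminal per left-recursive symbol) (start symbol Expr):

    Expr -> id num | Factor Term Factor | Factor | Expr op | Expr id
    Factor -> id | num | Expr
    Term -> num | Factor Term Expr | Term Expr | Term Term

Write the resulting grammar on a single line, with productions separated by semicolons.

Expr, Term are directly left-recursive.
For Expr: α = {op, id}, β = {id num, Factor Term Factor, Factor}. Rewrite as Expr → β Expr1 and Expr1 → α Expr1 | ε.
For Term: α = {Expr, Term}, β = {num, Factor Term Expr}. Rewrite as Term → β Term1 and Term1 → α Term1 | ε.

Expr -> id num Expr1 | Factor Term Factor Expr1 | Factor Expr1; Factor -> id | num | Expr; Term -> num Term1 | Factor Term Expr Term1; Expr1 -> op Expr1 | id Expr1 | ε; Term1 -> Expr Term1 | Term Term1 | ε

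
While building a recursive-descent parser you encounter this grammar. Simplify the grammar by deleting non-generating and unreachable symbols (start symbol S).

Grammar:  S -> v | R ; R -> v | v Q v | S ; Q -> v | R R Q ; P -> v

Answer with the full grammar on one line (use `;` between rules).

S -> v | R; R -> v | v Q v | S; Q -> v | R R Q

Generating nonterminals: {P, Q, R, S}.
Reachable from S after that: {Q, R, S}.
Removed useless symbols: {P} and every production mentioning them.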